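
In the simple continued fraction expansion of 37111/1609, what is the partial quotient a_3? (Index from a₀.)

37111 = 23·1609 + 104   →  a_0 = 23
1609 = 15·104 + 49   →  a_1 = 15
104 = 2·49 + 6   →  a_2 = 2
49 = 8·6 + 1   →  a_3 = 8

8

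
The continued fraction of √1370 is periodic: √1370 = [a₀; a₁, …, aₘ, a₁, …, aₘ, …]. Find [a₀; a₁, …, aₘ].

[37; 74]

a₀ = ⌊√1370⌋ = 37.
With m₀=0, d₀=1 and mₖ₊₁ = dₖaₖ − mₖ, dₖ₊₁ = (n − mₖ₊₁²)/dₖ, aₖ₊₁ = ⌊(a₀+mₖ₊₁)/dₖ₊₁⌋:
  k=1: m=37, d=1, a=74
d=1 and a=2a₀=74 at k=1, so the next step gives (m, d) = (37, 1) again — its k=1 value — and the period has length 1.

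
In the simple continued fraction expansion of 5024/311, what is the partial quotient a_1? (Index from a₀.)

6

5024 = 16·311 + 48   →  a_0 = 16
311 = 6·48 + 23   →  a_1 = 6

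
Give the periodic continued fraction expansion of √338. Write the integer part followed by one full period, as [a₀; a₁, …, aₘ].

[18; 2, 1, 1, 2, 36]

a₀ = ⌊√338⌋ = 18.
With m₀=0, d₀=1 and mₖ₊₁ = dₖaₖ − mₖ, dₖ₊₁ = (n − mₖ₊₁²)/dₖ, aₖ₊₁ = ⌊(a₀+mₖ₊₁)/dₖ₊₁⌋:
  k=1: m=18, d=14, a=2
  k=2: m=10, d=17, a=1
  k=3: m=7, d=17, a=1
  k=4: m=10, d=14, a=2
  k=5: m=18, d=1, a=36
d=1 and a=2a₀=36 at k=5, so the next step gives (m, d) = (18, 14) again — its k=1 value — and the period has length 5.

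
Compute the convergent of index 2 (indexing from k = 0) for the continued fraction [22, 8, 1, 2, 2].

Using pₖ = aₖpₖ₋₁ + pₖ₋₂, qₖ = aₖqₖ₋₁ + qₖ₋₂ (with p₋₁=1, p₋₂=0, q₋₁=0, q₋₂=1):
  k=0: a=22, p=22, q=1
  k=1: a=8, p=177, q=8
  k=2: a=1, p=199, q=9

199/9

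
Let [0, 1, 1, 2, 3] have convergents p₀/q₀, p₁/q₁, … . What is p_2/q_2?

Using pₖ = aₖpₖ₋₁ + pₖ₋₂, qₖ = aₖqₖ₋₁ + qₖ₋₂ (with p₋₁=1, p₋₂=0, q₋₁=0, q₋₂=1):
  k=0: a=0, p=0, q=1
  k=1: a=1, p=1, q=1
  k=2: a=1, p=1, q=2

1/2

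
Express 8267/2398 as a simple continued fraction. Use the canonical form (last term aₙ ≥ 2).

8267 = 3×2398 + 1073
2398 = 2×1073 + 252
1073 = 4×252 + 65
252 = 3×65 + 57
65 = 1×57 + 8
57 = 7×8 + 1
8 = 8×1 + 0  (stop)
So 8267/2398 = [3; 2, 4, 3, 1, 7, 8].

[3; 2, 4, 3, 1, 7, 8]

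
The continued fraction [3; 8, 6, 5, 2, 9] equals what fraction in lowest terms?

Using pₖ = aₖpₖ₋₁ + pₖ₋₂ and qₖ = aₖqₖ₋₁ + qₖ₋₂:
  k=0: a=3, p=3, q=1
  k=1: a=8, p=25, q=8
  k=2: a=6, p=153, q=49
  k=3: a=5, p=790, q=253
  k=4: a=2, p=1733, q=555
  k=5: a=9, p=16387, q=5248

16387/5248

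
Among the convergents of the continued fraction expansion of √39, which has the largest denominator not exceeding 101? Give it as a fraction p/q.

306/49

√39 = [6; 4, 12, …] (period length 2).
Convergents:
  p_0/q_0 = 6/1
  p_1/q_1 = 25/4
  p_2/q_2 = 306/49
  p_3/q_3 = 1249/200
q_2 = 49 ≤ 101 < 200 = q_3, so the answer is 306/49.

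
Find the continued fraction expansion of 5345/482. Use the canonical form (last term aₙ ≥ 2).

5345 = 11*482 + 43
482 = 11*43 + 9
43 = 4*9 + 7
9 = 1*7 + 2
7 = 3*2 + 1
2 = 2*1 + 0  (stop)
So 5345/482 = [11; 11, 4, 1, 3, 2].

[11; 11, 4, 1, 3, 2]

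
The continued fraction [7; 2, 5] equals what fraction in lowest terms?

Using pₖ = aₖpₖ₋₁ + pₖ₋₂ and qₖ = aₖqₖ₋₁ + qₖ₋₂:
  k=0: a=7, p=7, q=1
  k=1: a=2, p=15, q=2
  k=2: a=5, p=82, q=11

82/11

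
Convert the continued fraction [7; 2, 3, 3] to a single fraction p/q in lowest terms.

171/23

Fold from the inside: start with 3/1.
  3 + 1/3 = 10/3
  2 + 3/10 = 23/10
  7 + 10/23 = 171/23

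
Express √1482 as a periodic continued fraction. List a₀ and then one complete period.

[38; 2, 76]

a₀ = ⌊√1482⌋ = 38.
With m₀=0, d₀=1 and mₖ₊₁ = dₖaₖ − mₖ, dₖ₊₁ = (n − mₖ₊₁²)/dₖ, aₖ₊₁ = ⌊(a₀+mₖ₊₁)/dₖ₊₁⌋:
  k=1: m=38, d=38, a=2
  k=2: m=38, d=1, a=76
d=1 and a=2a₀=76 at k=2, so the next step gives (m, d) = (38, 38) again — its k=1 value — and the period has length 2.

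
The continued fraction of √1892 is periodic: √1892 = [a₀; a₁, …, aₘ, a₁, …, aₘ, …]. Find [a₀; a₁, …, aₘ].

[43; 2, 86]

a₀ = ⌊√1892⌋ = 43.
With m₀=0, d₀=1 and mₖ₊₁ = dₖaₖ − mₖ, dₖ₊₁ = (n − mₖ₊₁²)/dₖ, aₖ₊₁ = ⌊(a₀+mₖ₊₁)/dₖ₊₁⌋:
  k=1: m=43, d=43, a=2
  k=2: m=43, d=1, a=86
d=1 and a=2a₀=86 at k=2, so the next step gives (m, d) = (43, 43) again — its k=1 value — and the period has length 2.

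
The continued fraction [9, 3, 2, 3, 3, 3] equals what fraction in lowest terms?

2425/261

Fold from the inside: start with 3/1.
  3 + 1/3 = 10/3
  3 + 3/10 = 33/10
  2 + 10/33 = 76/33
  3 + 33/76 = 261/76
  9 + 76/261 = 2425/261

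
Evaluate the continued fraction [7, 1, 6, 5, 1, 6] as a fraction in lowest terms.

Using pₖ = aₖpₖ₋₁ + pₖ₋₂ and qₖ = aₖqₖ₋₁ + qₖ₋₂:
  k=0: a=7, p=7, q=1
  k=1: a=1, p=8, q=1
  k=2: a=6, p=55, q=7
  k=3: a=5, p=283, q=36
  k=4: a=1, p=338, q=43
  k=5: a=6, p=2311, q=294

2311/294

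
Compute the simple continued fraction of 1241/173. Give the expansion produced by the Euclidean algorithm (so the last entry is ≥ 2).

1241 = 7*173 + 30
173 = 5*30 + 23
30 = 1*23 + 7
23 = 3*7 + 2
7 = 3*2 + 1
2 = 2*1 + 0  (stop)
So 1241/173 = [7; 5, 1, 3, 3, 2].

[7; 5, 1, 3, 3, 2]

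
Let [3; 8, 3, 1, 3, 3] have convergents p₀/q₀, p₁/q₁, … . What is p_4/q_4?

Using pₖ = aₖpₖ₋₁ + pₖ₋₂, qₖ = aₖqₖ₋₁ + qₖ₋₂ (with p₋₁=1, p₋₂=0, q₋₁=0, q₋₂=1):
  k=0: a=3, p=3, q=1
  k=1: a=8, p=25, q=8
  k=2: a=3, p=78, q=25
  k=3: a=1, p=103, q=33
  k=4: a=3, p=387, q=124

387/124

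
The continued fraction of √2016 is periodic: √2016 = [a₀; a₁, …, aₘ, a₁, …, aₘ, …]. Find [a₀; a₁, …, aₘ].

a₀ = ⌊√2016⌋ = 44.

[44; 1, 8, 1, 88]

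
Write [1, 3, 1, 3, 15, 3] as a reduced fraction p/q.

889/702

Fold from the inside: start with 3/1.
  15 + 1/3 = 46/3
  3 + 3/46 = 141/46
  1 + 46/141 = 187/141
  3 + 141/187 = 702/187
  1 + 187/702 = 889/702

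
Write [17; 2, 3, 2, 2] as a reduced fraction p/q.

680/39

Fold from the inside: start with 2/1.
  2 + 1/2 = 5/2
  3 + 2/5 = 17/5
  2 + 5/17 = 39/17
  17 + 17/39 = 680/39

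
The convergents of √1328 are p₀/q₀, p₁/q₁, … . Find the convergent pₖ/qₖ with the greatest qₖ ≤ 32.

328/9

√1328 = [36; 2, 3, 1, 3, 1, 3, 2, 72, …] (period length 8).
Convergents:
  p_0/q_0 = 36/1
  p_1/q_1 = 73/2
  p_2/q_2 = 255/7
  p_3/q_3 = 328/9
  p_4/q_4 = 1239/34
q_3 = 9 ≤ 32 < 34 = q_4, so the answer is 328/9.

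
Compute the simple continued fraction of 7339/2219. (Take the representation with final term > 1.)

[3; 3, 3, 1, 16, 3, 3]

7339 = 3*2219 + 682
2219 = 3*682 + 173
682 = 3*173 + 163
173 = 1*163 + 10
163 = 16*10 + 3
10 = 3*3 + 1
3 = 3*1 + 0  (stop)
So 7339/2219 = [3; 3, 3, 1, 16, 3, 3].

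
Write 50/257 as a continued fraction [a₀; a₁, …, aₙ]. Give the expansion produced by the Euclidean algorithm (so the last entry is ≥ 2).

50 = 0×257 + 50
257 = 5×50 + 7
50 = 7×7 + 1
7 = 7×1 + 0  (stop)
So 50/257 = [0; 5, 7, 7].

[0; 5, 7, 7]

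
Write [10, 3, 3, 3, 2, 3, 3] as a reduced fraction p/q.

Fold from the inside: start with 3/1.
  3 + 1/3 = 10/3
  2 + 3/10 = 23/10
  3 + 10/23 = 79/23
  3 + 23/79 = 260/79
  3 + 79/260 = 859/260
  10 + 260/859 = 8850/859

8850/859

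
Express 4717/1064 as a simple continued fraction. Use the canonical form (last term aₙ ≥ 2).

4717 = 4·1064 + 461
1064 = 2·461 + 142
461 = 3·142 + 35
142 = 4·35 + 2
35 = 17·2 + 1
2 = 2·1 + 0  (stop)
So 4717/1064 = [4; 2, 3, 4, 17, 2].

[4; 2, 3, 4, 17, 2]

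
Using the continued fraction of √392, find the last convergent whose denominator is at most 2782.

19601/990

√392 = [19; 1, 3, 1, 38, …] (period length 4).
Convergents:
  p_0/q_0 = 19/1
  p_1/q_1 = 20/1
  p_2/q_2 = 79/4
  p_3/q_3 = 99/5
  p_4/q_4 = 3841/194
  p_5/q_5 = 3940/199
  p_6/q_6 = 15661/791
  p_7/q_7 = 19601/990
  p_8/q_8 = 760499/38411
q_7 = 990 ≤ 2782 < 38411 = q_8, so the answer is 19601/990.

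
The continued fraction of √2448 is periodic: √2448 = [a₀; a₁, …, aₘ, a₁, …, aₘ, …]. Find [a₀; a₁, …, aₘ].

a₀ = ⌊√2448⌋ = 49.
With m₀=0, d₀=1 and mₖ₊₁ = dₖaₖ − mₖ, dₖ₊₁ = (n − mₖ₊₁²)/dₖ, aₖ₊₁ = ⌊(a₀+mₖ₊₁)/dₖ₊₁⌋:
  k=1: m=49, d=47, a=2
  k=2: m=45, d=9, a=10
  k=3: m=45, d=47, a=2
  k=4: m=49, d=1, a=98
d=1 and a=2a₀=98 at k=4, so the next step gives (m, d) = (49, 47) again — its k=1 value — and the period has length 4.

[49; 2, 10, 2, 98]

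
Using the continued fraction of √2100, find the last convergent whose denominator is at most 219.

6049/132

√2100 = [45; 1, 4, 1, 2, 1, 4, 1, 90, …] (period length 8).
Convergents:
  p_0/q_0 = 45/1
  p_1/q_1 = 46/1
  p_2/q_2 = 229/5
  p_3/q_3 = 275/6
  p_4/q_4 = 779/17
  p_5/q_5 = 1054/23
  p_6/q_6 = 4995/109
  p_7/q_7 = 6049/132
  p_8/q_8 = 549405/11989
q_7 = 132 ≤ 219 < 11989 = q_8, so the answer is 6049/132.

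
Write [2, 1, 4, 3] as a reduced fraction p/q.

Using pₖ = aₖpₖ₋₁ + pₖ₋₂ and qₖ = aₖqₖ₋₁ + qₖ₋₂:
  k=0: a=2, p=2, q=1
  k=1: a=1, p=3, q=1
  k=2: a=4, p=14, q=5
  k=3: a=3, p=45, q=16

45/16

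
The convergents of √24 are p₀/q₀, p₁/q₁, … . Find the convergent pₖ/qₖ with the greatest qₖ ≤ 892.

4316/881

√24 = [4; 1, 8, …] (period length 2).
Convergents:
  p_0/q_0 = 4/1
  p_1/q_1 = 5/1
  p_2/q_2 = 44/9
  p_3/q_3 = 49/10
  p_4/q_4 = 436/89
  p_5/q_5 = 485/99
  p_6/q_6 = 4316/881
  p_7/q_7 = 4801/980
q_6 = 881 ≤ 892 < 980 = q_7, so the answer is 4316/881.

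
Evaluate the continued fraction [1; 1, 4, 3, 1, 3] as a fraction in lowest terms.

Using pₖ = aₖpₖ₋₁ + pₖ₋₂ and qₖ = aₖqₖ₋₁ + qₖ₋₂:
  k=0: a=1, p=1, q=1
  k=1: a=1, p=2, q=1
  k=2: a=4, p=9, q=5
  k=3: a=3, p=29, q=16
  k=4: a=1, p=38, q=21
  k=5: a=3, p=143, q=79

143/79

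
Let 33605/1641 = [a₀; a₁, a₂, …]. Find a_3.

33605 = 20·1641 + 785   →  a_0 = 20
1641 = 2·785 + 71   →  a_1 = 2
785 = 11·71 + 4   →  a_2 = 11
71 = 17·4 + 3   →  a_3 = 17

17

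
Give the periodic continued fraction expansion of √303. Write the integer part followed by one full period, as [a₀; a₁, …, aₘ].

[17; 2, 2, 5, 2, 2, 34]

a₀ = ⌊√303⌋ = 17.
With m₀=0, d₀=1 and mₖ₊₁ = dₖaₖ − mₖ, dₖ₊₁ = (n − mₖ₊₁²)/dₖ, aₖ₊₁ = ⌊(a₀+mₖ₊₁)/dₖ₊₁⌋:
  k=1: m=17, d=14, a=2
  k=2: m=11, d=13, a=2
  k=3: m=15, d=6, a=5
  k=4: m=15, d=13, a=2
  k=5: m=11, d=14, a=2
  k=6: m=17, d=1, a=34
d=1 and a=2a₀=34 at k=6, so the next step gives (m, d) = (17, 14) again — its k=1 value — and the period has length 6.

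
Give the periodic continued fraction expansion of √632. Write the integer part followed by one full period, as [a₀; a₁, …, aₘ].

a₀ = ⌊√632⌋ = 25.
With m₀=0, d₀=1 and mₖ₊₁ = dₖaₖ − mₖ, dₖ₊₁ = (n − mₖ₊₁²)/dₖ, aₖ₊₁ = ⌊(a₀+mₖ₊₁)/dₖ₊₁⌋:
  k=1: m=25, d=7, a=7
  k=2: m=24, d=8, a=6
  k=3: m=24, d=7, a=7
  k=4: m=25, d=1, a=50
d=1 and a=2a₀=50 at k=4, so the next step gives (m, d) = (25, 7) again — its k=1 value — and the period has length 4.

[25; 7, 6, 7, 50]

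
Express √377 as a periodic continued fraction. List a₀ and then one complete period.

a₀ = ⌊√377⌋ = 19.
With m₀=0, d₀=1 and mₖ₊₁ = dₖaₖ − mₖ, dₖ₊₁ = (n − mₖ₊₁²)/dₖ, aₖ₊₁ = ⌊(a₀+mₖ₊₁)/dₖ₊₁⌋:
  k=1: m=19, d=16, a=2
  k=2: m=13, d=13, a=2
  k=3: m=13, d=16, a=2
  k=4: m=19, d=1, a=38
d=1 and a=2a₀=38 at k=4, so the next step gives (m, d) = (19, 16) again — its k=1 value — and the period has length 4.

[19; 2, 2, 2, 38]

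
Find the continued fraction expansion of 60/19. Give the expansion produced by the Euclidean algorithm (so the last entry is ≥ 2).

[3; 6, 3]

60 = 3·19 + 3
19 = 6·3 + 1
3 = 3·1 + 0  (stop)
So 60/19 = [3; 6, 3].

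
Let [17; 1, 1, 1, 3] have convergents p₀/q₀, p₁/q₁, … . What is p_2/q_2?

Using pₖ = aₖpₖ₋₁ + pₖ₋₂, qₖ = aₖqₖ₋₁ + qₖ₋₂ (with p₋₁=1, p₋₂=0, q₋₁=0, q₋₂=1):
  k=0: a=17, p=17, q=1
  k=1: a=1, p=18, q=1
  k=2: a=1, p=35, q=2

35/2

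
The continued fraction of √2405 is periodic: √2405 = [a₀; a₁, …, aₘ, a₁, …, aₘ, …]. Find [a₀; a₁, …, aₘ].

a₀ = ⌊√2405⌋ = 49.
With m₀=0, d₀=1 and mₖ₊₁ = dₖaₖ − mₖ, dₖ₊₁ = (n − mₖ₊₁²)/dₖ, aₖ₊₁ = ⌊(a₀+mₖ₊₁)/dₖ₊₁⌋:
  k=1: m=49, d=4, a=24
  k=2: m=47, d=49, a=1
  k=3: m=2, d=49, a=1
  k=4: m=47, d=4, a=24
  k=5: m=49, d=1, a=98
d=1 and a=2a₀=98 at k=5, so the next step gives (m, d) = (49, 4) again — its k=1 value — and the period has length 5.

[49; 24, 1, 1, 24, 98]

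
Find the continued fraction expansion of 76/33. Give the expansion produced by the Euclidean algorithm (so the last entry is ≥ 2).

[2; 3, 3, 3]

76 = 2*33 + 10
33 = 3*10 + 3
10 = 3*3 + 1
3 = 3*1 + 0  (stop)
So 76/33 = [2; 3, 3, 3].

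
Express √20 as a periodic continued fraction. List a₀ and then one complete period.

[4; 2, 8]

a₀ = ⌊√20⌋ = 4.
With m₀=0, d₀=1 and mₖ₊₁ = dₖaₖ − mₖ, dₖ₊₁ = (n − mₖ₊₁²)/dₖ, aₖ₊₁ = ⌊(a₀+mₖ₊₁)/dₖ₊₁⌋:
  k=1: m=4, d=4, a=2
  k=2: m=4, d=1, a=8
d=1 and a=2a₀=8 at k=2, so the next step gives (m, d) = (4, 4) again — its k=1 value — and the period has length 2.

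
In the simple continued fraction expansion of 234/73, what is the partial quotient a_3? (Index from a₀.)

234 = 3·73 + 15   →  a_0 = 3
73 = 4·15 + 13   →  a_1 = 4
15 = 1·13 + 2   →  a_2 = 1
13 = 6·2 + 1   →  a_3 = 6

6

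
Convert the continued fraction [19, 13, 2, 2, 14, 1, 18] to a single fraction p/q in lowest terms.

372737/19541

Using pₖ = aₖpₖ₋₁ + pₖ₋₂ and qₖ = aₖqₖ₋₁ + qₖ₋₂:
  k=0: a=19, p=19, q=1
  k=1: a=13, p=248, q=13
  k=2: a=2, p=515, q=27
  k=3: a=2, p=1278, q=67
  k=4: a=14, p=18407, q=965
  k=5: a=1, p=19685, q=1032
  k=6: a=18, p=372737, q=19541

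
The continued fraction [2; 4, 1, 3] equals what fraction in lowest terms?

42/19

Using pₖ = aₖpₖ₋₁ + pₖ₋₂ and qₖ = aₖqₖ₋₁ + qₖ₋₂:
  k=0: a=2, p=2, q=1
  k=1: a=4, p=9, q=4
  k=2: a=1, p=11, q=5
  k=3: a=3, p=42, q=19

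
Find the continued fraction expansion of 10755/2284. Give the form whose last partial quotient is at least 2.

[4; 1, 2, 2, 3, 3, 9, 3]

10755 = 4*2284 + 1619
2284 = 1*1619 + 665
1619 = 2*665 + 289
665 = 2*289 + 87
289 = 3*87 + 28
87 = 3*28 + 3
28 = 9*3 + 1
3 = 3*1 + 0  (stop)
So 10755/2284 = [4; 1, 2, 2, 3, 3, 9, 3].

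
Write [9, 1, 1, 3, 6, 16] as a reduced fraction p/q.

6803/711

Using pₖ = aₖpₖ₋₁ + pₖ₋₂ and qₖ = aₖqₖ₋₁ + qₖ₋₂:
  k=0: a=9, p=9, q=1
  k=1: a=1, p=10, q=1
  k=2: a=1, p=19, q=2
  k=3: a=3, p=67, q=7
  k=4: a=6, p=421, q=44
  k=5: a=16, p=6803, q=711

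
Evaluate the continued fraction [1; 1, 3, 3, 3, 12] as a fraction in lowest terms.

Using pₖ = aₖpₖ₋₁ + pₖ₋₂ and qₖ = aₖqₖ₋₁ + qₖ₋₂:
  k=0: a=1, p=1, q=1
  k=1: a=1, p=2, q=1
  k=2: a=3, p=7, q=4
  k=3: a=3, p=23, q=13
  k=4: a=3, p=76, q=43
  k=5: a=12, p=935, q=529

935/529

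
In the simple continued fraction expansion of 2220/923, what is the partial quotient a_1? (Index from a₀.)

2220 = 2·923 + 374   →  a_0 = 2
923 = 2·374 + 175   →  a_1 = 2

2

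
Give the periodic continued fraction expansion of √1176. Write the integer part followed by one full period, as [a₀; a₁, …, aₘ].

[34; 3, 2, 2, 2, 3, 68]

a₀ = ⌊√1176⌋ = 34.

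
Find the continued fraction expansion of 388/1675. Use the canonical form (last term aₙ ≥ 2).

[0; 4, 3, 6, 2, 9]

388 = 0*1675 + 388
1675 = 4*388 + 123
388 = 3*123 + 19
123 = 6*19 + 9
19 = 2*9 + 1
9 = 9*1 + 0  (stop)
So 388/1675 = [0; 4, 3, 6, 2, 9].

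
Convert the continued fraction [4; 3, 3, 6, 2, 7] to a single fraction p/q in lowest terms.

4366/1015

Using pₖ = aₖpₖ₋₁ + pₖ₋₂ and qₖ = aₖqₖ₋₁ + qₖ₋₂:
  k=0: a=4, p=4, q=1
  k=1: a=3, p=13, q=3
  k=2: a=3, p=43, q=10
  k=3: a=6, p=271, q=63
  k=4: a=2, p=585, q=136
  k=5: a=7, p=4366, q=1015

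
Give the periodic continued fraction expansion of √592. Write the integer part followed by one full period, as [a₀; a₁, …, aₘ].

[24; 3, 48]

a₀ = ⌊√592⌋ = 24.
With m₀=0, d₀=1 and mₖ₊₁ = dₖaₖ − mₖ, dₖ₊₁ = (n − mₖ₊₁²)/dₖ, aₖ₊₁ = ⌊(a₀+mₖ₊₁)/dₖ₊₁⌋:
  k=1: m=24, d=16, a=3
  k=2: m=24, d=1, a=48
d=1 and a=2a₀=48 at k=2, so the next step gives (m, d) = (24, 16) again — its k=1 value — and the period has length 2.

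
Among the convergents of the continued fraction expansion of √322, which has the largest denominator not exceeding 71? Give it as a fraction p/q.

323/18

√322 = [17; 1, 16, 1, 34, …] (period length 4).
Convergents:
  p_0/q_0 = 17/1
  p_1/q_1 = 18/1
  p_2/q_2 = 305/17
  p_3/q_3 = 323/18
  p_4/q_4 = 11287/629
q_3 = 18 ≤ 71 < 629 = q_4, so the answer is 323/18.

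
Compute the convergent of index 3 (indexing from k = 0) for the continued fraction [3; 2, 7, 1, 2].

Using pₖ = aₖpₖ₋₁ + pₖ₋₂, qₖ = aₖqₖ₋₁ + qₖ₋₂ (with p₋₁=1, p₋₂=0, q₋₁=0, q₋₂=1):
  k=0: a=3, p=3, q=1
  k=1: a=2, p=7, q=2
  k=2: a=7, p=52, q=15
  k=3: a=1, p=59, q=17

59/17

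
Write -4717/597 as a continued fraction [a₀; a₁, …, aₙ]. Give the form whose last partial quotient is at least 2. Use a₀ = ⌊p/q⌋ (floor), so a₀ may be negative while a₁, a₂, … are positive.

-4717 = -8*597 + 59
597 = 10*59 + 7
59 = 8*7 + 3
7 = 2*3 + 1
3 = 3*1 + 0  (stop)
So -4717/597 = [-8; 10, 8, 2, 3].

[-8; 10, 8, 2, 3]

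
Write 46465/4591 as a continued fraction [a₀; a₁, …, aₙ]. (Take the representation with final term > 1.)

[10; 8, 3, 1, 2, 12, 4]

46465 = 10*4591 + 555
4591 = 8*555 + 151
555 = 3*151 + 102
151 = 1*102 + 49
102 = 2*49 + 4
49 = 12*4 + 1
4 = 4*1 + 0  (stop)
So 46465/4591 = [10; 8, 3, 1, 2, 12, 4].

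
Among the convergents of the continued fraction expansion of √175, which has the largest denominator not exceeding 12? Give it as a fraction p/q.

119/9

√175 = [13; 4, 2, 1, 2, 4, 26, …] (period length 6).
Convergents:
  p_0/q_0 = 13/1
  p_1/q_1 = 53/4
  p_2/q_2 = 119/9
  p_3/q_3 = 172/13
q_2 = 9 ≤ 12 < 13 = q_3, so the answer is 119/9.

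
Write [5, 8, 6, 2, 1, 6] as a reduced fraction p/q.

Using pₖ = aₖpₖ₋₁ + pₖ₋₂ and qₖ = aₖqₖ₋₁ + qₖ₋₂:
  k=0: a=5, p=5, q=1
  k=1: a=8, p=41, q=8
  k=2: a=6, p=251, q=49
  k=3: a=2, p=543, q=106
  k=4: a=1, p=794, q=155
  k=5: a=6, p=5307, q=1036

5307/1036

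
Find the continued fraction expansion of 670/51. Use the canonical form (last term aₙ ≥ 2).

[13; 7, 3, 2]

670 = 13*51 + 7
51 = 7*7 + 2
7 = 3*2 + 1
2 = 2*1 + 0  (stop)
So 670/51 = [13; 7, 3, 2].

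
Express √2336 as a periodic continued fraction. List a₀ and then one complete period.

[48; 3, 96]

a₀ = ⌊√2336⌋ = 48.
With m₀=0, d₀=1 and mₖ₊₁ = dₖaₖ − mₖ, dₖ₊₁ = (n − mₖ₊₁²)/dₖ, aₖ₊₁ = ⌊(a₀+mₖ₊₁)/dₖ₊₁⌋:
  k=1: m=48, d=32, a=3
  k=2: m=48, d=1, a=96
d=1 and a=2a₀=96 at k=2, so the next step gives (m, d) = (48, 32) again — its k=1 value — and the period has length 2.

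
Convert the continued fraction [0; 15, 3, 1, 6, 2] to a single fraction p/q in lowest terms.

Using pₖ = aₖpₖ₋₁ + pₖ₋₂ and qₖ = aₖqₖ₋₁ + qₖ₋₂:
  k=0: a=0, p=0, q=1
  k=1: a=15, p=1, q=15
  k=2: a=3, p=3, q=46
  k=3: a=1, p=4, q=61
  k=4: a=6, p=27, q=412
  k=5: a=2, p=58, q=885

58/885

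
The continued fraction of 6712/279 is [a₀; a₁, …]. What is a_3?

3

6712 = 24·279 + 16   →  a_0 = 24
279 = 17·16 + 7   →  a_1 = 17
16 = 2·7 + 2   →  a_2 = 2
7 = 3·2 + 1   →  a_3 = 3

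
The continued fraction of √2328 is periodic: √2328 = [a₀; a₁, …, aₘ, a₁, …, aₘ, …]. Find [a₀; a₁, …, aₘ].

a₀ = ⌊√2328⌋ = 48.

[48; 4, 96]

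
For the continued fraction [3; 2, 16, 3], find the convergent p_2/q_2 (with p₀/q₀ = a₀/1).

115/33

Using pₖ = aₖpₖ₋₁ + pₖ₋₂, qₖ = aₖqₖ₋₁ + qₖ₋₂ (with p₋₁=1, p₋₂=0, q₋₁=0, q₋₂=1):
  k=0: a=3, p=3, q=1
  k=1: a=2, p=7, q=2
  k=2: a=16, p=115, q=33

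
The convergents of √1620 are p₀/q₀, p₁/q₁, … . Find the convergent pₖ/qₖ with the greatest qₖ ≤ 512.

12920/321

√1620 = [40; 4, 80, …] (period length 2).
Convergents:
  p_0/q_0 = 40/1
  p_1/q_1 = 161/4
  p_2/q_2 = 12920/321
  p_3/q_3 = 51841/1288
q_2 = 321 ≤ 512 < 1288 = q_3, so the answer is 12920/321.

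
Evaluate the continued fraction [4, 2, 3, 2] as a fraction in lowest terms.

Fold from the inside: start with 2/1.
  3 + 1/2 = 7/2
  2 + 2/7 = 16/7
  4 + 7/16 = 71/16

71/16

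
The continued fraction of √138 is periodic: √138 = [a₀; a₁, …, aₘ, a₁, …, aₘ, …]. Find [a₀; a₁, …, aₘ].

[11; 1, 2, 1, 22]

a₀ = ⌊√138⌋ = 11.
With m₀=0, d₀=1 and mₖ₊₁ = dₖaₖ − mₖ, dₖ₊₁ = (n − mₖ₊₁²)/dₖ, aₖ₊₁ = ⌊(a₀+mₖ₊₁)/dₖ₊₁⌋:
  k=1: m=11, d=17, a=1
  k=2: m=6, d=6, a=2
  k=3: m=6, d=17, a=1
  k=4: m=11, d=1, a=22
d=1 and a=2a₀=22 at k=4, so the next step gives (m, d) = (11, 17) again — its k=1 value — and the period has length 4.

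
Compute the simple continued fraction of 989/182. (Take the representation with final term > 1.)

989 = 5·182 + 79
182 = 2·79 + 24
79 = 3·24 + 7
24 = 3·7 + 3
7 = 2·3 + 1
3 = 3·1 + 0  (stop)
So 989/182 = [5; 2, 3, 3, 2, 3].

[5; 2, 3, 3, 2, 3]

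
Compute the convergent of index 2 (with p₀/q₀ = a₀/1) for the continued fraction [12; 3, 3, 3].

123/10

Using pₖ = aₖpₖ₋₁ + pₖ₋₂, qₖ = aₖqₖ₋₁ + qₖ₋₂ (with p₋₁=1, p₋₂=0, q₋₁=0, q₋₂=1):
  k=0: a=12, p=12, q=1
  k=1: a=3, p=37, q=3
  k=2: a=3, p=123, q=10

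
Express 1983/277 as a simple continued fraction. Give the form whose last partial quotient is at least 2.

[7; 6, 3, 2, 1, 1, 2]

1983 = 7×277 + 44
277 = 6×44 + 13
44 = 3×13 + 5
13 = 2×5 + 3
5 = 1×3 + 2
3 = 1×2 + 1
2 = 2×1 + 0  (stop)
So 1983/277 = [7; 6, 3, 2, 1, 1, 2].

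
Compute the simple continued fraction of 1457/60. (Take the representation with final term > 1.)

1457 = 24×60 + 17
60 = 3×17 + 9
17 = 1×9 + 8
9 = 1×8 + 1
8 = 8×1 + 0  (stop)
So 1457/60 = [24; 3, 1, 1, 8].

[24; 3, 1, 1, 8]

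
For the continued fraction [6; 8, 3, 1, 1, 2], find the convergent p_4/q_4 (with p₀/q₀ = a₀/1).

Using pₖ = aₖpₖ₋₁ + pₖ₋₂, qₖ = aₖqₖ₋₁ + qₖ₋₂ (with p₋₁=1, p₋₂=0, q₋₁=0, q₋₂=1):
  k=0: a=6, p=6, q=1
  k=1: a=8, p=49, q=8
  k=2: a=3, p=153, q=25
  k=3: a=1, p=202, q=33
  k=4: a=1, p=355, q=58

355/58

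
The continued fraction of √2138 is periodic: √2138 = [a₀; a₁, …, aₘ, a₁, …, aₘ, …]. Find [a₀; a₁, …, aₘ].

a₀ = ⌊√2138⌋ = 46.
With m₀=0, d₀=1 and mₖ₊₁ = dₖaₖ − mₖ, dₖ₊₁ = (n − mₖ₊₁²)/dₖ, aₖ₊₁ = ⌊(a₀+mₖ₊₁)/dₖ₊₁⌋:
  k=1: m=46, d=22, a=4
  k=2: m=42, d=17, a=5
  k=3: m=43, d=17, a=5
  k=4: m=42, d=22, a=4
  k=5: m=46, d=1, a=92
d=1 and a=2a₀=92 at k=5, so the next step gives (m, d) = (46, 22) again — its k=1 value — and the period has length 5.

[46; 4, 5, 5, 4, 92]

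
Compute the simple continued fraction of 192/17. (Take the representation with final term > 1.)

192 = 11*17 + 5
17 = 3*5 + 2
5 = 2*2 + 1
2 = 2*1 + 0  (stop)
So 192/17 = [11; 3, 2, 2].

[11; 3, 2, 2]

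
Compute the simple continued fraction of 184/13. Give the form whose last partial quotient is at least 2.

[14; 6, 2]

184 = 14×13 + 2
13 = 6×2 + 1
2 = 2×1 + 0  (stop)
So 184/13 = [14; 6, 2].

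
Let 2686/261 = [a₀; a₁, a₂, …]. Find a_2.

2

2686 = 10·261 + 76   →  a_0 = 10
261 = 3·76 + 33   →  a_1 = 3
76 = 2·33 + 10   →  a_2 = 2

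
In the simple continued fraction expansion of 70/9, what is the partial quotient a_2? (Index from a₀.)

3

70 = 7·9 + 7   →  a_0 = 7
9 = 1·7 + 2   →  a_1 = 1
7 = 3·2 + 1   →  a_2 = 3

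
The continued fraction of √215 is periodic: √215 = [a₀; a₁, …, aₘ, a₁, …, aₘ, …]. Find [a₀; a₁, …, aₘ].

[14; 1, 1, 1, 28]

a₀ = ⌊√215⌋ = 14.
With m₀=0, d₀=1 and mₖ₊₁ = dₖaₖ − mₖ, dₖ₊₁ = (n − mₖ₊₁²)/dₖ, aₖ₊₁ = ⌊(a₀+mₖ₊₁)/dₖ₊₁⌋:
  k=1: m=14, d=19, a=1
  k=2: m=5, d=10, a=1
  k=3: m=5, d=19, a=1
  k=4: m=14, d=1, a=28
d=1 and a=2a₀=28 at k=4, so the next step gives (m, d) = (14, 19) again — its k=1 value — and the period has length 4.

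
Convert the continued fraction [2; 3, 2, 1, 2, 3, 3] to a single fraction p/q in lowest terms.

Fold from the inside: start with 3/1.
  3 + 1/3 = 10/3
  2 + 3/10 = 23/10
  1 + 10/23 = 33/23
  2 + 23/33 = 89/33
  3 + 33/89 = 300/89
  2 + 89/300 = 689/300

689/300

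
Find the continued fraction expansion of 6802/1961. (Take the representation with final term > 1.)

6802 = 3·1961 + 919
1961 = 2·919 + 123
919 = 7·123 + 58
123 = 2·58 + 7
58 = 8·7 + 2
7 = 3·2 + 1
2 = 2·1 + 0  (stop)
So 6802/1961 = [3; 2, 7, 2, 8, 3, 2].

[3; 2, 7, 2, 8, 3, 2]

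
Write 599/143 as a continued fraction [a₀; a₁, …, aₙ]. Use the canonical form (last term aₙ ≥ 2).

599 = 4*143 + 27
143 = 5*27 + 8
27 = 3*8 + 3
8 = 2*3 + 2
3 = 1*2 + 1
2 = 2*1 + 0  (stop)
So 599/143 = [4; 5, 3, 2, 1, 2].

[4; 5, 3, 2, 1, 2]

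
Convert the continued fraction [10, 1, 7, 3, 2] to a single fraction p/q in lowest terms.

Fold from the inside: start with 2/1.
  3 + 1/2 = 7/2
  7 + 2/7 = 51/7
  1 + 7/51 = 58/51
  10 + 51/58 = 631/58

631/58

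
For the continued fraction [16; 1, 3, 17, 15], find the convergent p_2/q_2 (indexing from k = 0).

67/4

Using pₖ = aₖpₖ₋₁ + pₖ₋₂, qₖ = aₖqₖ₋₁ + qₖ₋₂ (with p₋₁=1, p₋₂=0, q₋₁=0, q₋₂=1):
  k=0: a=16, p=16, q=1
  k=1: a=1, p=17, q=1
  k=2: a=3, p=67, q=4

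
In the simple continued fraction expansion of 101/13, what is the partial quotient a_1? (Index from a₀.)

1

101 = 7·13 + 10   →  a_0 = 7
13 = 1·10 + 3   →  a_1 = 1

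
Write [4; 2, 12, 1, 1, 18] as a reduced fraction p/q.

4315/963

Fold from the inside: start with 18/1.
  1 + 1/18 = 19/18
  1 + 18/19 = 37/19
  12 + 19/37 = 463/37
  2 + 37/463 = 963/463
  4 + 463/963 = 4315/963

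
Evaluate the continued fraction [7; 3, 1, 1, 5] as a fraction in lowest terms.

Fold from the inside: start with 5/1.
  1 + 1/5 = 6/5
  1 + 5/6 = 11/6
  3 + 6/11 = 39/11
  7 + 11/39 = 284/39

284/39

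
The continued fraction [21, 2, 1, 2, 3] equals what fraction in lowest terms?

577/27

Fold from the inside: start with 3/1.
  2 + 1/3 = 7/3
  1 + 3/7 = 10/7
  2 + 7/10 = 27/10
  21 + 10/27 = 577/27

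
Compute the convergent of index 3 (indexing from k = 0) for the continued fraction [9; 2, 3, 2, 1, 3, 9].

151/16

Using pₖ = aₖpₖ₋₁ + pₖ₋₂, qₖ = aₖqₖ₋₁ + qₖ₋₂ (with p₋₁=1, p₋₂=0, q₋₁=0, q₋₂=1):
  k=0: a=9, p=9, q=1
  k=1: a=2, p=19, q=2
  k=2: a=3, p=66, q=7
  k=3: a=2, p=151, q=16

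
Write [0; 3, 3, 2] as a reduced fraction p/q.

7/23

Using pₖ = aₖpₖ₋₁ + pₖ₋₂ and qₖ = aₖqₖ₋₁ + qₖ₋₂:
  k=0: a=0, p=0, q=1
  k=1: a=3, p=1, q=3
  k=2: a=3, p=3, q=10
  k=3: a=2, p=7, q=23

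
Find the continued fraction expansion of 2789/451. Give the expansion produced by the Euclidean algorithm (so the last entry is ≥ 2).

[6; 5, 2, 3, 3, 1, 2]

2789 = 6*451 + 83
451 = 5*83 + 36
83 = 2*36 + 11
36 = 3*11 + 3
11 = 3*3 + 2
3 = 1*2 + 1
2 = 2*1 + 0  (stop)
So 2789/451 = [6; 5, 2, 3, 3, 1, 2].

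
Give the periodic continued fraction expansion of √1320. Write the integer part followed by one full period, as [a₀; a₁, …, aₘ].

[36; 3, 72]

a₀ = ⌊√1320⌋ = 36.
With m₀=0, d₀=1 and mₖ₊₁ = dₖaₖ − mₖ, dₖ₊₁ = (n − mₖ₊₁²)/dₖ, aₖ₊₁ = ⌊(a₀+mₖ₊₁)/dₖ₊₁⌋:
  k=1: m=36, d=24, a=3
  k=2: m=36, d=1, a=72
d=1 and a=2a₀=72 at k=2, so the next step gives (m, d) = (36, 24) again — its k=1 value — and the period has length 2.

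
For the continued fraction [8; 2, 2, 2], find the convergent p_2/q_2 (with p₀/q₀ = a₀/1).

42/5

Using pₖ = aₖpₖ₋₁ + pₖ₋₂, qₖ = aₖqₖ₋₁ + qₖ₋₂ (with p₋₁=1, p₋₂=0, q₋₁=0, q₋₂=1):
  k=0: a=8, p=8, q=1
  k=1: a=2, p=17, q=2
  k=2: a=2, p=42, q=5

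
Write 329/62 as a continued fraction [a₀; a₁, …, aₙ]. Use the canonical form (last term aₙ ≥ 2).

329 = 5×62 + 19
62 = 3×19 + 5
19 = 3×5 + 4
5 = 1×4 + 1
4 = 4×1 + 0  (stop)
So 329/62 = [5; 3, 3, 1, 4].

[5; 3, 3, 1, 4]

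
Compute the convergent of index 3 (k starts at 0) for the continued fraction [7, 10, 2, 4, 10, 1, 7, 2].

Using pₖ = aₖpₖ₋₁ + pₖ₋₂, qₖ = aₖqₖ₋₁ + qₖ₋₂ (with p₋₁=1, p₋₂=0, q₋₁=0, q₋₂=1):
  k=0: a=7, p=7, q=1
  k=1: a=10, p=71, q=10
  k=2: a=2, p=149, q=21
  k=3: a=4, p=667, q=94

667/94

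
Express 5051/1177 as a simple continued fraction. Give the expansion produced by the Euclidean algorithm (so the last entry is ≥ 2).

[4; 3, 2, 3, 6, 1, 2, 2]

5051 = 4*1177 + 343
1177 = 3*343 + 148
343 = 2*148 + 47
148 = 3*47 + 7
47 = 6*7 + 5
7 = 1*5 + 2
5 = 2*2 + 1
2 = 2*1 + 0  (stop)
So 5051/1177 = [4; 3, 2, 3, 6, 1, 2, 2].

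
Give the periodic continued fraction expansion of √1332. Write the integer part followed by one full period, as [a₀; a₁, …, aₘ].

a₀ = ⌊√1332⌋ = 36.
With m₀=0, d₀=1 and mₖ₊₁ = dₖaₖ − mₖ, dₖ₊₁ = (n − mₖ₊₁²)/dₖ, aₖ₊₁ = ⌊(a₀+mₖ₊₁)/dₖ₊₁⌋:
  k=1: m=36, d=36, a=2
  k=2: m=36, d=1, a=72
d=1 and a=2a₀=72 at k=2, so the next step gives (m, d) = (36, 36) again — its k=1 value — and the period has length 2.

[36; 2, 72]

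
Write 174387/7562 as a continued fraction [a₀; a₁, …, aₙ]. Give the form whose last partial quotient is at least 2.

174387 = 23·7562 + 461
7562 = 16·461 + 186
461 = 2·186 + 89
186 = 2·89 + 8
89 = 11·8 + 1
8 = 8·1 + 0  (stop)
So 174387/7562 = [23; 16, 2, 2, 11, 8].

[23; 16, 2, 2, 11, 8]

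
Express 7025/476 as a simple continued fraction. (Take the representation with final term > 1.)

7025 = 14*476 + 361
476 = 1*361 + 115
361 = 3*115 + 16
115 = 7*16 + 3
16 = 5*3 + 1
3 = 3*1 + 0  (stop)
So 7025/476 = [14; 1, 3, 7, 5, 3].

[14; 1, 3, 7, 5, 3]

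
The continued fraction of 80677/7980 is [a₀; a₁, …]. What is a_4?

2

80677 = 10·7980 + 877   →  a_0 = 10
7980 = 9·877 + 87   →  a_1 = 9
877 = 10·87 + 7   →  a_2 = 10
87 = 12·7 + 3   →  a_3 = 12
7 = 2·3 + 1   →  a_4 = 2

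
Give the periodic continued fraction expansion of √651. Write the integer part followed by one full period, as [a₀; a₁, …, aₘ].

[25; 1, 1, 16, 1, 1, 50]

a₀ = ⌊√651⌋ = 25.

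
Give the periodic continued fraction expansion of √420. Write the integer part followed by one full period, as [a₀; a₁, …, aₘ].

a₀ = ⌊√420⌋ = 20.
With m₀=0, d₀=1 and mₖ₊₁ = dₖaₖ − mₖ, dₖ₊₁ = (n − mₖ₊₁²)/dₖ, aₖ₊₁ = ⌊(a₀+mₖ₊₁)/dₖ₊₁⌋:
  k=1: m=20, d=20, a=2
  k=2: m=20, d=1, a=40
d=1 and a=2a₀=40 at k=2, so the next step gives (m, d) = (20, 20) again — its k=1 value — and the period has length 2.

[20; 2, 40]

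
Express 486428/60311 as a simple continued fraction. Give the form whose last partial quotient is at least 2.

486428 = 8·60311 + 3940
60311 = 15·3940 + 1211
3940 = 3·1211 + 307
1211 = 3·307 + 290
307 = 1·290 + 17
290 = 17·17 + 1
17 = 17·1 + 0  (stop)
So 486428/60311 = [8; 15, 3, 3, 1, 17, 17].

[8; 15, 3, 3, 1, 17, 17]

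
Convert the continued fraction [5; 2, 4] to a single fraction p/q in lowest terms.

49/9

Using pₖ = aₖpₖ₋₁ + pₖ₋₂ and qₖ = aₖqₖ₋₁ + qₖ₋₂:
  k=0: a=5, p=5, q=1
  k=1: a=2, p=11, q=2
  k=2: a=4, p=49, q=9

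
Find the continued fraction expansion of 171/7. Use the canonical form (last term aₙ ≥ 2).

171 = 24×7 + 3
7 = 2×3 + 1
3 = 3×1 + 0  (stop)
So 171/7 = [24; 2, 3].

[24; 2, 3]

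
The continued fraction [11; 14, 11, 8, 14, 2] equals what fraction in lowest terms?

406039/36676

Using pₖ = aₖpₖ₋₁ + pₖ₋₂ and qₖ = aₖqₖ₋₁ + qₖ₋₂:
  k=0: a=11, p=11, q=1
  k=1: a=14, p=155, q=14
  k=2: a=11, p=1716, q=155
  k=3: a=8, p=13883, q=1254
  k=4: a=14, p=196078, q=17711
  k=5: a=2, p=406039, q=36676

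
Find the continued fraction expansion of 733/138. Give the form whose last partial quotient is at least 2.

733 = 5×138 + 43
138 = 3×43 + 9
43 = 4×9 + 7
9 = 1×7 + 2
7 = 3×2 + 1
2 = 2×1 + 0  (stop)
So 733/138 = [5; 3, 4, 1, 3, 2].

[5; 3, 4, 1, 3, 2]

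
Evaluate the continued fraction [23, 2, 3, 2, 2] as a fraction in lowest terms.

Using pₖ = aₖpₖ₋₁ + pₖ₋₂ and qₖ = aₖqₖ₋₁ + qₖ₋₂:
  k=0: a=23, p=23, q=1
  k=1: a=2, p=47, q=2
  k=2: a=3, p=164, q=7
  k=3: a=2, p=375, q=16
  k=4: a=2, p=914, q=39

914/39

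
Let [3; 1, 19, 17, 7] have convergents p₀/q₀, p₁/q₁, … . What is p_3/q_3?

Using pₖ = aₖpₖ₋₁ + pₖ₋₂, qₖ = aₖqₖ₋₁ + qₖ₋₂ (with p₋₁=1, p₋₂=0, q₋₁=0, q₋₂=1):
  k=0: a=3, p=3, q=1
  k=1: a=1, p=4, q=1
  k=2: a=19, p=79, q=20
  k=3: a=17, p=1347, q=341

1347/341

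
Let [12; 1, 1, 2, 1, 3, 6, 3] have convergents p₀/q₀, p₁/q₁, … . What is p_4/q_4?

88/7

Using pₖ = aₖpₖ₋₁ + pₖ₋₂, qₖ = aₖqₖ₋₁ + qₖ₋₂ (with p₋₁=1, p₋₂=0, q₋₁=0, q₋₂=1):
  k=0: a=12, p=12, q=1
  k=1: a=1, p=13, q=1
  k=2: a=1, p=25, q=2
  k=3: a=2, p=63, q=5
  k=4: a=1, p=88, q=7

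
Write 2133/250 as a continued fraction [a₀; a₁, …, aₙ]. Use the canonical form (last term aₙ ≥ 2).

[8; 1, 1, 7, 3, 5]

2133 = 8×250 + 133
250 = 1×133 + 117
133 = 1×117 + 16
117 = 7×16 + 5
16 = 3×5 + 1
5 = 5×1 + 0  (stop)
So 2133/250 = [8; 1, 1, 7, 3, 5].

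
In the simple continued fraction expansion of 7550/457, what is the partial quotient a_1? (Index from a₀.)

7550 = 16·457 + 238   →  a_0 = 16
457 = 1·238 + 219   →  a_1 = 1

1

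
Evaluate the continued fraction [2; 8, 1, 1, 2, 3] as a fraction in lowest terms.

Using pₖ = aₖpₖ₋₁ + pₖ₋₂ and qₖ = aₖqₖ₋₁ + qₖ₋₂:
  k=0: a=2, p=2, q=1
  k=1: a=8, p=17, q=8
  k=2: a=1, p=19, q=9
  k=3: a=1, p=36, q=17
  k=4: a=2, p=91, q=43
  k=5: a=3, p=309, q=146

309/146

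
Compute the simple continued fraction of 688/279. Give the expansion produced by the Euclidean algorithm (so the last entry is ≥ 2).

[2; 2, 6, 1, 5, 3]

688 = 2*279 + 130
279 = 2*130 + 19
130 = 6*19 + 16
19 = 1*16 + 3
16 = 5*3 + 1
3 = 3*1 + 0  (stop)
So 688/279 = [2; 2, 6, 1, 5, 3].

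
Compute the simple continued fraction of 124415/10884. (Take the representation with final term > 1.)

[11; 2, 3, 8, 8, 2, 2, 4]

124415 = 11*10884 + 4691
10884 = 2*4691 + 1502
4691 = 3*1502 + 185
1502 = 8*185 + 22
185 = 8*22 + 9
22 = 2*9 + 4
9 = 2*4 + 1
4 = 4*1 + 0  (stop)
So 124415/10884 = [11; 2, 3, 8, 8, 2, 2, 4].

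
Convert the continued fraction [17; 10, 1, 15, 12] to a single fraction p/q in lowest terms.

36080/2111

Fold from the inside: start with 12/1.
  15 + 1/12 = 181/12
  1 + 12/181 = 193/181
  10 + 181/193 = 2111/193
  17 + 193/2111 = 36080/2111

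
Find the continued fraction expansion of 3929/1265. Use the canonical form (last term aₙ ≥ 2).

[3; 9, 2, 3, 1, 2, 5]

3929 = 3·1265 + 134
1265 = 9·134 + 59
134 = 2·59 + 16
59 = 3·16 + 11
16 = 1·11 + 5
11 = 2·5 + 1
5 = 5·1 + 0  (stop)
So 3929/1265 = [3; 9, 2, 3, 1, 2, 5].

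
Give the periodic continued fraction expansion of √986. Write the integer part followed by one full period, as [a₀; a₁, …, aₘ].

a₀ = ⌊√986⌋ = 31.
With m₀=0, d₀=1 and mₖ₊₁ = dₖaₖ − mₖ, dₖ₊₁ = (n − mₖ₊₁²)/dₖ, aₖ₊₁ = ⌊(a₀+mₖ₊₁)/dₖ₊₁⌋:
  k=1: m=31, d=25, a=2
  k=2: m=19, d=25, a=2
  k=3: m=31, d=1, a=62
d=1 and a=2a₀=62 at k=3, so the next step gives (m, d) = (31, 25) again — its k=1 value — and the period has length 3.

[31; 2, 2, 62]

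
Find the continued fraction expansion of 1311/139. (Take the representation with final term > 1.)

1311 = 9×139 + 60
139 = 2×60 + 19
60 = 3×19 + 3
19 = 6×3 + 1
3 = 3×1 + 0  (stop)
So 1311/139 = [9; 2, 3, 6, 3].

[9; 2, 3, 6, 3]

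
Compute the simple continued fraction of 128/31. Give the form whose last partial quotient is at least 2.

128 = 4·31 + 4
31 = 7·4 + 3
4 = 1·3 + 1
3 = 3·1 + 0  (stop)
So 128/31 = [4; 7, 1, 3].

[4; 7, 1, 3]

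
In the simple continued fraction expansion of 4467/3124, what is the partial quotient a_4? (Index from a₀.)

4467 = 1·3124 + 1343   →  a_0 = 1
3124 = 2·1343 + 438   →  a_1 = 2
1343 = 3·438 + 29   →  a_2 = 3
438 = 15·29 + 3   →  a_3 = 15
29 = 9·3 + 2   →  a_4 = 9

9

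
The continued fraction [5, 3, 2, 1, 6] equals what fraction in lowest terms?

355/67

Using pₖ = aₖpₖ₋₁ + pₖ₋₂ and qₖ = aₖqₖ₋₁ + qₖ₋₂:
  k=0: a=5, p=5, q=1
  k=1: a=3, p=16, q=3
  k=2: a=2, p=37, q=7
  k=3: a=1, p=53, q=10
  k=4: a=6, p=355, q=67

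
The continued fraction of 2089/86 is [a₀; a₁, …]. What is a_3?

2089 = 24·86 + 25   →  a_0 = 24
86 = 3·25 + 11   →  a_1 = 3
25 = 2·11 + 3   →  a_2 = 2
11 = 3·3 + 2   →  a_3 = 3

3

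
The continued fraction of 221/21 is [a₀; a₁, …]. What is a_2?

1

221 = 10·21 + 11   →  a_0 = 10
21 = 1·11 + 10   →  a_1 = 1
11 = 1·10 + 1   →  a_2 = 1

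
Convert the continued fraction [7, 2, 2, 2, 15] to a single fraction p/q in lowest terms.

1372/185

Using pₖ = aₖpₖ₋₁ + pₖ₋₂ and qₖ = aₖqₖ₋₁ + qₖ₋₂:
  k=0: a=7, p=7, q=1
  k=1: a=2, p=15, q=2
  k=2: a=2, p=37, q=5
  k=3: a=2, p=89, q=12
  k=4: a=15, p=1372, q=185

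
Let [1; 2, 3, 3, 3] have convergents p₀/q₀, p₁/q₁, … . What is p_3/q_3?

33/23

Using pₖ = aₖpₖ₋₁ + pₖ₋₂, qₖ = aₖqₖ₋₁ + qₖ₋₂ (with p₋₁=1, p₋₂=0, q₋₁=0, q₋₂=1):
  k=0: a=1, p=1, q=1
  k=1: a=2, p=3, q=2
  k=2: a=3, p=10, q=7
  k=3: a=3, p=33, q=23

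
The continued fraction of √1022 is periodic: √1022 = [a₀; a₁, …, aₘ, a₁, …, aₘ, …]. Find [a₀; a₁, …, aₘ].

[31; 1, 30, 1, 62]

a₀ = ⌊√1022⌋ = 31.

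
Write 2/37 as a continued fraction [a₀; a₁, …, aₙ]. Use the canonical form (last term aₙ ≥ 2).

[0; 18, 2]

2 = 0×37 + 2
37 = 18×2 + 1
2 = 2×1 + 0  (stop)
So 2/37 = [0; 18, 2].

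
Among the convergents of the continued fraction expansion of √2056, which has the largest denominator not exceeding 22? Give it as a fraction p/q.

136/3

√2056 = [45; 2, 1, 10, 1, 2, 90, …] (period length 6).
Convergents:
  p_0/q_0 = 45/1
  p_1/q_1 = 91/2
  p_2/q_2 = 136/3
  p_3/q_3 = 1451/32
q_2 = 3 ≤ 22 < 32 = q_3, so the answer is 136/3.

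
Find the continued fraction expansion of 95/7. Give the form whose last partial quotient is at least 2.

95 = 13·7 + 4
7 = 1·4 + 3
4 = 1·3 + 1
3 = 3·1 + 0  (stop)
So 95/7 = [13; 1, 1, 3].

[13; 1, 1, 3]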